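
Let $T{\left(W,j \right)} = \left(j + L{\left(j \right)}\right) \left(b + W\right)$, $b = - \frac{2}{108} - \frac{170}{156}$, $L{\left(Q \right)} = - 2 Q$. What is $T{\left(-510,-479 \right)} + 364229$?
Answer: $\frac{41912258}{351} \approx 1.1941 \cdot 10^{5}$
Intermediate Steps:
$b = - \frac{389}{351}$ ($b = \left(-2\right) \frac{1}{108} - \frac{85}{78} = - \frac{1}{54} - \frac{85}{78} = - \frac{389}{351} \approx -1.1083$)
$T{\left(W,j \right)} = - j \left(- \frac{389}{351} + W\right)$ ($T{\left(W,j \right)} = \left(j - 2 j\right) \left(- \frac{389}{351} + W\right) = - j \left(- \frac{389}{351} + W\right)$)
$T{\left(-510,-479 \right)} + 364229 = \frac{1}{351} \left(-479\right) \left(389 - -179010\right) + 364229 = \frac{1}{351} \left(-479\right) \left(389 + 179010\right) + 364229 = \frac{1}{351} \left(-479\right) 179399 + 364229 = - \frac{85932121}{351} + 364229 = \frac{41912258}{351}$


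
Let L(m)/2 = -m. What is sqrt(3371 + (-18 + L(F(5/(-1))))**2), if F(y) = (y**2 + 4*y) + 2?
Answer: sqrt(4395) ≈ 66.295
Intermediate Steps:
F(y) = 2 + y**2 + 4*y
L(m) = -2*m (L(m) = 2*(-m) = -2*m)
sqrt(3371 + (-18 + L(F(5/(-1))))**2) = sqrt(3371 + (-18 - 2*(2 + (5/(-1))**2 + 4*(5/(-1))))**2) = sqrt(3371 + (-18 - 2*(2 + (5*(-1))**2 + 4*(5*(-1))))**2) = sqrt(3371 + (-18 - 2*(2 + (-5)**2 + 4*(-5)))**2) = sqrt(3371 + (-18 - 2*(2 + 25 - 20))**2) = sqrt(3371 + (-18 - 2*7)**2) = sqrt(3371 + (-18 - 14)**2) = sqrt(3371 + (-32)**2) = sqrt(3371 + 1024) = sqrt(4395)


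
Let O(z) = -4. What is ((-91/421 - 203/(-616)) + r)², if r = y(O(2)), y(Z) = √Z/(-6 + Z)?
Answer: (-21005 + 37048*I)²/34313857600 ≈ -0.027142 - 0.045357*I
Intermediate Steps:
y(Z) = √Z/(-6 + Z)
r = -I/5 (r = √(-4)/(-6 - 4) = (2*I)/(-10) = (2*I)*(-⅒) = -I/5 ≈ -0.2*I)
((-91/421 - 203/(-616)) + r)² = ((-91/421 - 203/(-616)) - I/5)² = ((-91*1/421 - 203*(-1/616)) - I/5)² = ((-91/421 + 29/88) - I/5)² = (4201/37048 - I/5)²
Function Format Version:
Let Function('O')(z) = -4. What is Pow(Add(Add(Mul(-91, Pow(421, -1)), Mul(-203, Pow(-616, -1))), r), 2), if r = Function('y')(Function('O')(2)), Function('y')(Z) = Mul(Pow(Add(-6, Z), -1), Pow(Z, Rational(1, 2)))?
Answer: Mul(Rational(1, 34313857600), Pow(Add(-21005, Mul(37048, I)), 2)) ≈ Add(-0.027142, Mul(-0.045357, I))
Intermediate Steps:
Function('y')(Z) = Mul(Pow(Z, Rational(1, 2)), Pow(Add(-6, Z), -1))
r = Mul(Rational(-1, 5), I) (r = Mul(Pow(-4, Rational(1, 2)), Pow(Add(-6, -4), -1)) = Mul(Mul(2, I), Pow(-10, -1)) = Mul(Mul(2, I), Rational(-1, 10)) = Mul(Rational(-1, 5), I) ≈ Mul(-0.20000, I))
Pow(Add(Add(Mul(-91, Pow(421, -1)), Mul(-203, Pow(-616, -1))), r), 2) = Pow(Add(Add(Mul(-91, Pow(421, -1)), Mul(-203, Pow(-616, -1))), Mul(Rational(-1, 5), I)), 2) = Pow(Add(Add(Mul(-91, Rational(1, 421)), Mul(-203, Rational(-1, 616))), Mul(Rational(-1, 5), I)), 2) = Pow(Add(Add(Rational(-91, 421), Rational(29, 88)), Mul(Rational(-1, 5), I)), 2) = Pow(Add(Rational(4201, 37048), Mul(Rational(-1, 5), I)), 2)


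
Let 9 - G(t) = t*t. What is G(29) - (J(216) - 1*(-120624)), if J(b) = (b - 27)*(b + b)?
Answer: -203104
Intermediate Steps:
G(t) = 9 - t² (G(t) = 9 - t*t = 9 - t²)
J(b) = 2*b*(-27 + b) (J(b) = (-27 + b)*(2*b) = 2*b*(-27 + b))
G(29) - (J(216) - 1*(-120624)) = (9 - 1*29²) - (2*216*(-27 + 216) - 1*(-120624)) = (9 - 1*841) - (2*216*189 + 120624) = (9 - 841) - (81648 + 120624) = -832 - 1*202272 = -832 - 202272 = -203104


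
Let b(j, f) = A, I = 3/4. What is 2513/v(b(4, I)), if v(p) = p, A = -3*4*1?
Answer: -2513/12 ≈ -209.42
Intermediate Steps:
A = -12 (A = -12*1 = -12)
I = ¾ (I = 3*(¼) = ¾ ≈ 0.75000)
b(j, f) = -12
2513/v(b(4, I)) = 2513/(-12) = 2513*(-1/12) = -2513/12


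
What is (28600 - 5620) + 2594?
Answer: 25574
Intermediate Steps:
(28600 - 5620) + 2594 = 22980 + 2594 = 25574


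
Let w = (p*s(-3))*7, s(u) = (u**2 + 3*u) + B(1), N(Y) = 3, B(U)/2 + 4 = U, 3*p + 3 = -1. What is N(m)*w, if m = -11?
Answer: 168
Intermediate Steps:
p = -4/3 (p = -1 + (1/3)*(-1) = -1 - 1/3 = -4/3 ≈ -1.3333)
B(U) = -8 + 2*U
s(u) = -6 + u**2 + 3*u (s(u) = (u**2 + 3*u) + (-8 + 2*1) = (u**2 + 3*u) + (-8 + 2) = (u**2 + 3*u) - 6 = -6 + u**2 + 3*u)
w = 56 (w = -4*(-6 + (-3)**2 + 3*(-3))/3*7 = -4*(-6 + 9 - 9)/3*7 = -4/3*(-6)*7 = 8*7 = 56)
N(m)*w = 3*56 = 168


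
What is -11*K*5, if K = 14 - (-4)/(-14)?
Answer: -5280/7 ≈ -754.29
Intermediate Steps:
K = 96/7 (K = 14 - (-4)*(-1)/14 = 14 - 1*2/7 = 14 - 2/7 = 96/7 ≈ 13.714)
-11*K*5 = -11*96/7*5 = -1056/7*5 = -5280/7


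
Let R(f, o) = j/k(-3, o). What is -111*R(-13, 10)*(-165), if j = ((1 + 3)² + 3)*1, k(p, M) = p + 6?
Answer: 115995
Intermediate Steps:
k(p, M) = 6 + p
j = 19 (j = (4² + 3)*1 = (16 + 3)*1 = 19*1 = 19)
R(f, o) = 19/3 (R(f, o) = 19/(6 - 3) = 19/3)
-111*R(-13, 10)*(-165) = -111*19/3*(-165) = -703*(-165) = 115995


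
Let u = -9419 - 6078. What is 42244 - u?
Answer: 57741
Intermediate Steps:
u = -15497
42244 - u = 42244 - 1*(-15497) = 42244 + 15497 = 57741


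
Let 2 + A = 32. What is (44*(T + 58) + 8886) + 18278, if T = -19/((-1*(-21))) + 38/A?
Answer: 3121852/105 ≈ 29732.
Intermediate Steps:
A = 30 (A = -2 + 32 = 30)
T = 38/105 (T = -19/((-1*(-21))) + 38/30 = -19/21 + 38*(1/30) = -19*1/21 + 19/15 = -19/21 + 19/15 = 38/105 ≈ 0.36190)
(44*(T + 58) + 8886) + 18278 = (44*(38/105 + 58) + 8886) + 18278 = (44*(6128/105) + 8886) + 18278 = (269632/105 + 8886) + 18278 = 1202662/105 + 18278 = 3121852/105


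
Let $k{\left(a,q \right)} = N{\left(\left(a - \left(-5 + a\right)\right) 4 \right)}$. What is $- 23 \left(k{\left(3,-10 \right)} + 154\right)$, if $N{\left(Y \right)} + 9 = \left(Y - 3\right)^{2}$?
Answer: $-9982$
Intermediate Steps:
$N{\left(Y \right)} = -9 + \left(-3 + Y\right)^{2}$ ($N{\left(Y \right)} = -9 + \left(Y - 3\right)^{2} = -9 + \left(-3 + Y\right)^{2}$)
$k{\left(a,q \right)} = 280$ ($k{\left(a,q \right)} = \left(a - \left(-5 + a\right)\right) 4 \left(-6 + \left(a - \left(-5 + a\right)\right) 4\right) = 5 \cdot 4 \left(-6 + 5 \cdot 4\right) = 20 \left(-6 + 20\right) = 20 \cdot 14 = 280$)
$- 23 \left(k{\left(3,-10 \right)} + 154\right) = - 23 \left(280 + 154\right) = \left(-23\right) 434 = -9982$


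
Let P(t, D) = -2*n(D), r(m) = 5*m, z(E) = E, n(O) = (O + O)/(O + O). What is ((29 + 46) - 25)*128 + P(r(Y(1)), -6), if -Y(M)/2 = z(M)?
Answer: 6398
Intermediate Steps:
n(O) = 1 (n(O) = (2*O)/((2*O)) = (2*O)*(1/(2*O)) = 1)
Y(M) = -2*M
P(t, D) = -2 (P(t, D) = -2*1 = -2)
((29 + 46) - 25)*128 + P(r(Y(1)), -6) = ((29 + 46) - 25)*128 - 2 = (75 - 25)*128 - 2 = 50*128 - 2 = 6400 - 2 = 6398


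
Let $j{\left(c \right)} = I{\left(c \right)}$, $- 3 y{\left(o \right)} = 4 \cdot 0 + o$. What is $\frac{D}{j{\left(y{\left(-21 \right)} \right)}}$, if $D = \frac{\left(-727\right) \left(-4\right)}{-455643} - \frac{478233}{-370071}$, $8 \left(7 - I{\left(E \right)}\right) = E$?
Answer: $\frac{192735424312}{918043641333} \approx 0.20994$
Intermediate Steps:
$y{\left(o \right)} = - \frac{o}{3}$ ($y{\left(o \right)} = - \frac{4 \cdot 0 + o}{3} = - \frac{0 + o}{3} = - \frac{o}{3}$)
$I{\left(E \right)} = 7 - \frac{E}{8}$
$j{\left(c \right)} = 7 - \frac{c}{8}$
$D = \frac{24091928039}{18735584517}$ ($D = 2908 \left(- \frac{1}{455643}\right) - - \frac{53137}{41119} = - \frac{2908}{455643} + \frac{53137}{41119} = \frac{24091928039}{18735584517} \approx 1.2859$)
$\frac{D}{j{\left(y{\left(-21 \right)} \right)}} = \frac{24091928039}{18735584517 \left(7 - \frac{\left(- \frac{1}{3}\right) \left(-21\right)}{8}\right)} = \frac{24091928039}{18735584517 \left(7 - \frac{7}{8}\right)} = \frac{24091928039}{18735584517 \cdot \frac{49}{8}} = \frac{24091928039}{18735584517} \cdot \frac{8}{49} = \frac{192735424312}{918043641333}$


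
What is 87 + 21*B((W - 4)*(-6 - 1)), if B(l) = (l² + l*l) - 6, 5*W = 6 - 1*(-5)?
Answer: 165723/25 ≈ 6628.9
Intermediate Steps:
W = 11/5 (W = (6 - 1*(-5))/5 = (6 + 5)/5 = (⅕)*11 = 11/5 ≈ 2.2000)
B(l) = -6 + 2*l² (B(l) = (l² + l²) - 6 = 2*l² - 6 = -6 + 2*l²)
87 + 21*B((W - 4)*(-6 - 1)) = 87 + 21*(-6 + 2*((11/5 - 4)*(-6 - 1))²) = 87 + 21*(-6 + 2*(-9/5*(-7))²) = 87 + 21*(-6 + 2*(63/5)²) = 87 + 21*(-6 + 2*(3969/25)) = 87 + 21*(-6 + 7938/25) = 87 + 21*(7788/25) = 87 + 163548/25 = 165723/25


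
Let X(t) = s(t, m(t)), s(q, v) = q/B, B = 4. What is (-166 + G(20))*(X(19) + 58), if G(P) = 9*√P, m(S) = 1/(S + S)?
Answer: -20833/2 + 2259*√5/2 ≈ -7890.9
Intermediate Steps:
m(S) = 1/(2*S)
s(q, v) = q/4
X(t) = t/4
(-166 + G(20))*(X(19) + 58) = (-166 + 9*√20)*((¼)*19 + 58) = (-166 + 9*(2*√5))*(19/4 + 58) = (-166 + 18*√5)*(251/4) = -20833/2 + 2259*√5/2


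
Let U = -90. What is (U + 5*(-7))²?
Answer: 15625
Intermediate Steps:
(U + 5*(-7))² = (-90 + 5*(-7))² = (-90 - 35)² = (-125)² = 15625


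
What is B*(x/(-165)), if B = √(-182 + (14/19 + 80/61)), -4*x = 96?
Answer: 16*I*√60431419/63745 ≈ 1.9512*I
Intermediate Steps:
x = -24 (x = -¼*96 = -24)
B = 2*I*√60431419/1159 (B = √(-182 + (14*(1/19) + 80*(1/61))) = √(-182 + (14/19 + 80/61)) = √(-182 + 2374/1159) = √(-208564/1159) = 2*I*√60431419/1159 ≈ 13.415*I)
B*(x/(-165)) = (2*I*√60431419/1159)*(-24/(-165)) = (2*I*√60431419/1159)*(-24*(-1/165)) = (2*I*√60431419/1159)*(8/55) = 16*I*√60431419/63745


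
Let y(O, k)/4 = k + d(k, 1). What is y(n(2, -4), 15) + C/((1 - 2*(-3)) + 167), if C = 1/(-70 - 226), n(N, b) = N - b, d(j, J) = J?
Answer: 3296255/51504 ≈ 64.000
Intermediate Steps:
C = -1/296 (C = 1/(-296) = -1/296 ≈ -0.0033784)
y(O, k) = 4 + 4*k (y(O, k) = 4*(k + 1) = 4*(1 + k) = 4 + 4*k)
y(n(2, -4), 15) + C/((1 - 2*(-3)) + 167) = (4 + 4*15) - 1/296/((1 - 2*(-3)) + 167) = (4 + 60) - 1/296/((1 + 6) + 167) = 64 - 1/296/(7 + 167) = 64 - 1/296/174 = 64 + (1/174)*(-1/296) = 64 - 1/51504 = 3296255/51504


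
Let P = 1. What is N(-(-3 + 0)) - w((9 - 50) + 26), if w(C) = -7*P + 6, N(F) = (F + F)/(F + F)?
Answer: 2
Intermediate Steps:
N(F) = 1 (N(F) = (2*F)/((2*F)) = (2*F)*(1/(2*F)) = 1)
w(C) = -1 (w(C) = -7*1 + 6 = -7 + 6 = -1)
N(-(-3 + 0)) - w((9 - 50) + 26) = 1 - 1*(-1) = 1 + 1 = 2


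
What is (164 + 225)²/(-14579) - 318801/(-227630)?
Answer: -1752788203/195212810 ≈ -8.9789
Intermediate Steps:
(164 + 225)²/(-14579) - 318801/(-227630) = 389²*(-1/14579) - 318801*(-1/227630) = 151321*(-1/14579) + 18753/13390 = -151321/14579 + 18753/13390 = -1752788203/195212810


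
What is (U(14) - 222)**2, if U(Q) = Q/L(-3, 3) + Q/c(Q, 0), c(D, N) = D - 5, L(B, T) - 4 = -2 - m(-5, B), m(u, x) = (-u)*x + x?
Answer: 391129729/8100 ≈ 48288.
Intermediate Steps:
m(u, x) = x - u*x (m(u, x) = -u*x + x = x - u*x)
L(B, T) = 2 - 6*B (L(B, T) = 4 + (-2 - B*(1 - 1*(-5))) = 4 + (-2 - B*(1 + 5)) = 4 + (-2 - B*6) = 4 + (-2 - 6*B) = 2 - 6*B)
c(D, N) = -5 + D
U(Q) = Q/20 + Q/(-5 + Q) (U(Q) = Q/(2 - 6*(-3)) + Q/(-5 + Q) = Q/(2 + 18) + Q/(-5 + Q) = Q/20 + Q/(-5 + Q))
(U(14) - 222)**2 = ((1/20)*14*(15 + 14)/(-5 + 14) - 222)**2 = ((1/20)*14*29/9 - 222)**2 = ((1/20)*14*(1/9)*29 - 222)**2 = (203/90 - 222)**2 = (-19777/90)**2 = 391129729/8100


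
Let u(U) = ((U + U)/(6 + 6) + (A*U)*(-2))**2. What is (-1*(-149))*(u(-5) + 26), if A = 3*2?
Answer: 18917189/36 ≈ 5.2548e+5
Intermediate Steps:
A = 6
u(U) = 5041*U**2/36 (u(U) = ((U + U)/(6 + 6) + (6*U)*(-2))**2 = ((2*U)/12 - 12*U)**2 = ((2*U)*(1/12) - 12*U)**2 = (U/6 - 12*U)**2 = (-71*U/6)**2 = 5041*U**2/36)
(-1*(-149))*(u(-5) + 26) = (-1*(-149))*((5041/36)*(-5)**2 + 26) = 149*((5041/36)*25 + 26) = 149*(126025/36 + 26) = 149*(126961/36) = 18917189/36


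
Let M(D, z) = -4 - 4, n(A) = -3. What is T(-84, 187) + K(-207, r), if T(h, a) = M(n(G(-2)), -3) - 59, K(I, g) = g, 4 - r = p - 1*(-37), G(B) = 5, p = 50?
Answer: -150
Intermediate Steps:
r = -83 (r = 4 - (50 - 1*(-37)) = 4 - (50 + 37) = 4 - 1*87 = 4 - 87 = -83)
M(D, z) = -8
T(h, a) = -67 (T(h, a) = -8 - 59 = -67)
T(-84, 187) + K(-207, r) = -67 - 83 = -150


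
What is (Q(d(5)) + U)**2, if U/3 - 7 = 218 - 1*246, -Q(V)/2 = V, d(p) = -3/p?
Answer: 95481/25 ≈ 3819.2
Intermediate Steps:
Q(V) = -2*V
U = -63 (U = 21 + 3*(218 - 1*246) = 21 + 3*(218 - 246) = 21 + 3*(-28) = 21 - 84 = -63)
(Q(d(5)) + U)**2 = (-(-6)/5 - 63)**2 = (-2*(-3/5) - 63)**2 = (6/5 - 63)**2 = (-309/5)**2 = 95481/25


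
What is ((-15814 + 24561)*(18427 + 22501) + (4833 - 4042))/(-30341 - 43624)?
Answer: -119332669/24655 ≈ -4840.1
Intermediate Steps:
((-15814 + 24561)*(18427 + 22501) + (4833 - 4042))/(-30341 - 43624) = (8747*40928 + 791)/(-73965) = (357997216 + 791)*(-1/73965) = 357998007*(-1/73965) = -119332669/24655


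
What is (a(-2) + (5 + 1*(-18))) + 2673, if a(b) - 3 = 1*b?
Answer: 2661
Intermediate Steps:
a(b) = 3 + b (a(b) = 3 + 1*b = 3 + b)
(a(-2) + (5 + 1*(-18))) + 2673 = ((3 - 2) + (5 + 1*(-18))) + 2673 = (1 + (5 - 18)) + 2673 = (1 - 13) + 2673 = -12 + 2673 = 2661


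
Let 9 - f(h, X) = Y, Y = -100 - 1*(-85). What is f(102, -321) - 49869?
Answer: -49845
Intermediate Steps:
Y = -15 (Y = -100 + 85 = -15)
f(h, X) = 24 (f(h, X) = 9 - 1*(-15) = 9 + 15 = 24)
f(102, -321) - 49869 = 24 - 49869 = -49845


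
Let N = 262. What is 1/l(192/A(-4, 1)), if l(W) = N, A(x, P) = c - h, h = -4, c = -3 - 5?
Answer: 1/262 ≈ 0.0038168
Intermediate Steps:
c = -8
A(x, P) = -4 (A(x, P) = -8 - 1*(-4) = -8 + 4 = -4)
l(W) = 262
1/l(192/A(-4, 1)) = 1/262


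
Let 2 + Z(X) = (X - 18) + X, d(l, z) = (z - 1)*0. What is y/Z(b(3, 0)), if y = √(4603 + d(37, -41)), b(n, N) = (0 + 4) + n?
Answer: -√4603/6 ≈ -11.308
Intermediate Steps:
d(l, z) = 0 (d(l, z) = (-1 + z)*0 = 0)
b(n, N) = 4 + n
Z(X) = -20 + 2*X (Z(X) = -2 + ((X - 18) + X) = -2 + ((-18 + X) + X) = -2 + (-18 + 2*X) = -20 + 2*X)
y = √4603 (y = √(4603 + 0) = √4603 ≈ 67.845)
y/Z(b(3, 0)) = √4603/(-20 + 2*(4 + 3)) = √4603/(-20 + 2*7) = √4603/(-20 + 14) = √4603/(-6) = √4603*(-⅙) = -√4603/6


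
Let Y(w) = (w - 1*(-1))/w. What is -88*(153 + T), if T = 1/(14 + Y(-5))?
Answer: -498388/37 ≈ -13470.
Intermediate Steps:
Y(w) = (1 + w)/w (Y(w) = (w + 1)/w = (1 + w)/w)
T = 5/74 (T = 1/(14 + (1 - 5)/(-5)) = 1/(14 - ⅕*(-4)) = 1/(14 + ⅘) = 1/(74/5) = 5/74 ≈ 0.067568)
-88*(153 + T) = -88*(153 + 5/74) = -88*11327/74 = -498388/37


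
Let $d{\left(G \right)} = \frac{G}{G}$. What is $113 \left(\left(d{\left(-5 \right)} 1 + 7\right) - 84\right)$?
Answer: $-8588$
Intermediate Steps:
$d{\left(G \right)} = 1$
$113 \left(\left(d{\left(-5 \right)} 1 + 7\right) - 84\right) = 113 \left(\left(1 \cdot 1 + 7\right) - 84\right) = 113 \left(\left(1 + 7\right) - 84\right) = 113 \left(8 - 84\right) = 113 \left(-76\right) = -8588$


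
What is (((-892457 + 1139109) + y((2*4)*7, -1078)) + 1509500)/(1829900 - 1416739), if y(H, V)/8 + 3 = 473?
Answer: 251416/59023 ≈ 4.2596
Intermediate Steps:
y(H, V) = 3760 (y(H, V) = -24 + 8*473 = -24 + 3784 = 3760)
(((-892457 + 1139109) + y((2*4)*7, -1078)) + 1509500)/(1829900 - 1416739) = (((-892457 + 1139109) + 3760) + 1509500)/(1829900 - 1416739) = ((246652 + 3760) + 1509500)/413161 = (250412 + 1509500)*(1/413161) = 1759912*(1/413161) = 251416/59023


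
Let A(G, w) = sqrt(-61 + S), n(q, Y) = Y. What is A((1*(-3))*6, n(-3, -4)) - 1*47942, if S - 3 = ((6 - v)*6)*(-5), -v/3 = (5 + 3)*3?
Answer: -47942 + I*sqrt(2398) ≈ -47942.0 + 48.969*I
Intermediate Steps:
v = -72 (v = -3*(5 + 3)*3 = -24*3 = -3*24 = -72)
S = -2337 (S = 3 + ((6 - 1*(-72))*6)*(-5) = 3 + ((6 + 72)*6)*(-5) = 3 + (78*6)*(-5) = 3 + 468*(-5) = 3 - 2340 = -2337)
A(G, w) = I*sqrt(2398) (A(G, w) = sqrt(-61 - 2337) = sqrt(-2398) = I*sqrt(2398))
A((1*(-3))*6, n(-3, -4)) - 1*47942 = I*sqrt(2398) - 1*47942 = I*sqrt(2398) - 47942 = -47942 + I*sqrt(2398)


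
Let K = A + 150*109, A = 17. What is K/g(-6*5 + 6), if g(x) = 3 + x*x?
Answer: 16367/579 ≈ 28.268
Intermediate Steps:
g(x) = 3 + x**2
K = 16367 (K = 17 + 150*109 = 17 + 16350 = 16367)
K/g(-6*5 + 6) = 16367/(3 + (-6*5 + 6)**2) = 16367/(3 + (-30 + 6)**2) = 16367/(3 + (-24)**2) = 16367/(3 + 576) = 16367/579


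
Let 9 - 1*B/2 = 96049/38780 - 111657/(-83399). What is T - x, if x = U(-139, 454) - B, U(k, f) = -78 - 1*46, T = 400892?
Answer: 648502391785729/1617106610 ≈ 4.0103e+5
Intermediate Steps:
B = 16767469969/1617106610 (B = 18 - 2*(96049/38780 - 111657/(-83399)) = 18 - 2*(96049*(1/38780) - 111657*(-1/83399)) = 18 - 2*(96049/38780 + 111657/83399) = 18 - 2*12340449011/3234213220 = 18 - 12340449011/1617106610 = 16767469969/1617106610 ≈ 10.369)
U(k, f) = -124 (U(k, f) = -78 - 46 = -124)
x = -217288689609/1617106610 (x = -124 - 1*16767469969/1617106610 = -124 - 16767469969/1617106610 = -217288689609/1617106610 ≈ -134.37)
T - x = 400892 - 1*(-217288689609/1617106610) = 400892 + 217288689609/1617106610 = 648502391785729/1617106610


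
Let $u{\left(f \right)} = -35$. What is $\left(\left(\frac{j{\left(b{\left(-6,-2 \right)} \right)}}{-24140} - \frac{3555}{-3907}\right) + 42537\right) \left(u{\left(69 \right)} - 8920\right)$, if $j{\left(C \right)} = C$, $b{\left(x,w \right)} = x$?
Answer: $- \frac{3592712101207491}{9431498} \approx -3.8093 \cdot 10^{8}$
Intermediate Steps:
$\left(\left(\frac{j{\left(b{\left(-6,-2 \right)} \right)}}{-24140} - \frac{3555}{-3907}\right) + 42537\right) \left(u{\left(69 \right)} - 8920\right) = \left(\left(- \frac{6}{-24140} - \frac{3555}{-3907}\right) + 42537\right) \left(-35 - 8920\right) = \left(\left(\left(-6\right) \left(- \frac{1}{24140}\right) - - \frac{3555}{3907}\right) + 42537\right) \left(-8955\right) = \left(\left(\frac{3}{12070} + \frac{3555}{3907}\right) + 42537\right) \left(-8955\right) = \left(\frac{42920571}{47157490} + 42537\right) \left(-8955\right) = \frac{2005981072701}{47157490} \left(-8955\right) = - \frac{3592712101207491}{9431498}$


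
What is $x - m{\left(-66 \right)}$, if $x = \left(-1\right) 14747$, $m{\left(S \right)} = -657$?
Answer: $-14090$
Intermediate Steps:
$x = -14747$
$x - m{\left(-66 \right)} = -14747 - -657 = -14747 + 657 = -14090$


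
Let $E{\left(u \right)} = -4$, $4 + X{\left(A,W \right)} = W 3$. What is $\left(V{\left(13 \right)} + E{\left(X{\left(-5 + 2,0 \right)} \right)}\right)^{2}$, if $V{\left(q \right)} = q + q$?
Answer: $484$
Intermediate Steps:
$X{\left(A,W \right)} = -4 + 3 W$ ($X{\left(A,W \right)} = -4 + W 3 = -4 + 3 W$)
$V{\left(q \right)} = 2 q$
$\left(V{\left(13 \right)} + E{\left(X{\left(-5 + 2,0 \right)} \right)}\right)^{2} = \left(2 \cdot 13 - 4\right)^{2} = \left(26 - 4\right)^{2} = 22^{2} = 484$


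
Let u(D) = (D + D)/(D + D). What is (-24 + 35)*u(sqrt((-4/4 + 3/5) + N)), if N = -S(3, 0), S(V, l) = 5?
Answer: 11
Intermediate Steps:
N = -5 (N = -1*5 = -5)
u(D) = 1 (u(D) = (2*D)/((2*D)) = (2*D)*(1/(2*D)) = 1)
(-24 + 35)*u(sqrt((-4/4 + 3/5) + N)) = (-24 + 35)*1 = 11*1 = 11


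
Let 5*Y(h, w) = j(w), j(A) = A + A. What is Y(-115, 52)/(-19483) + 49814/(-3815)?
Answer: -970605514/74327645 ≈ -13.058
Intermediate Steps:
j(A) = 2*A
Y(h, w) = 2*w/5 (Y(h, w) = (2*w)/5 = 2*w/5)
Y(-115, 52)/(-19483) + 49814/(-3815) = ((⅖)*52)/(-19483) + 49814/(-3815) = (104/5)*(-1/19483) + 49814*(-1/3815) = -104/97415 - 49814/3815 = -970605514/74327645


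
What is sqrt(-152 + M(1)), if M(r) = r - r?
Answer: 2*I*sqrt(38) ≈ 12.329*I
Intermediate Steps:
M(r) = 0
sqrt(-152 + M(1)) = sqrt(-152 + 0) = sqrt(-152) = 2*I*sqrt(38)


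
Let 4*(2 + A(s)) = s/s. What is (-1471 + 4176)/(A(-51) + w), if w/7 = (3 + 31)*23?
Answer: 10820/21889 ≈ 0.49431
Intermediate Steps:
A(s) = -7/4 (A(s) = -2 + (s/s)/4 = -2 + (¼)*1 = -2 + ¼ = -7/4)
w = 5474 (w = 7*((3 + 31)*23) = 7*(34*23) = 7*782 = 5474)
(-1471 + 4176)/(A(-51) + w) = (-1471 + 4176)/(-7/4 + 5474) = 2705/(21889/4) = 2705*(4/21889) = 10820/21889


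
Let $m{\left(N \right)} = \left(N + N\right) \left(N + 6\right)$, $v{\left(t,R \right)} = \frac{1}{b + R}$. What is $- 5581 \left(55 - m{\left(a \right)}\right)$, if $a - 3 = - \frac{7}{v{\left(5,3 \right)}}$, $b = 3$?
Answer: $14058539$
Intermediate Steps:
$v{\left(t,R \right)} = \frac{1}{3 + R}$
$a = -39$ ($a = 3 - \frac{7}{\frac{1}{3 + 3}} = 3 - \frac{7}{\frac{1}{6}} = 3 - 7 \frac{1}{\frac{1}{6}} = 3 - 42 = -39$)
$m{\left(N \right)} = 2 N \left(6 + N\right)$
$- 5581 \left(55 - m{\left(a \right)}\right) = - 5581 \left(55 - 2 \left(-39\right) \left(6 - 39\right)\right) = - 5581 \left(55 - 2 \left(-39\right) \left(-33\right)\right) = - 5581 \left(55 - 2574\right) = \left(-5581\right) \left(-2519\right) = 14058539$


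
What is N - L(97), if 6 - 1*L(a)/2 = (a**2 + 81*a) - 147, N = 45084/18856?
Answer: 161352635/4714 ≈ 34228.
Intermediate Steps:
N = 11271/4714 (N = 45084*(1/18856) = 11271/4714 ≈ 2.3910)
L(a) = 306 - 162*a - 2*a**2 (L(a) = 12 - 2*((a**2 + 81*a) - 147) = 12 - 2*(-147 + a**2 + 81*a) = 12 + (294 - 162*a - 2*a**2) = 306 - 162*a - 2*a**2)
N - L(97) = 11271/4714 - (306 - 162*97 - 2*97**2) = 11271/4714 - (306 - 15714 - 2*9409) = 11271/4714 - (306 - 15714 - 18818) = 11271/4714 - 1*(-34226) = 11271/4714 + 34226 = 161352635/4714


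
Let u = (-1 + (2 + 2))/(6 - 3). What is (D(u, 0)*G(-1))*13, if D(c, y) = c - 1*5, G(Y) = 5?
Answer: -260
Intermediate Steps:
u = 1 (u = (-1 + 4)/3 = 3*(⅓) = 1)
D(c, y) = -5 + c (D(c, y) = c - 5 = -5 + c)
(D(u, 0)*G(-1))*13 = ((-5 + 1)*5)*13 = -4*5*13 = -20*13 = -260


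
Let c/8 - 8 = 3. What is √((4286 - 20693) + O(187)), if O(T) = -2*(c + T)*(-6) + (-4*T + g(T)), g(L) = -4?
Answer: I*√13859 ≈ 117.72*I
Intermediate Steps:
c = 88 (c = 64 + 8*3 = 64 + 24 = 88)
O(T) = 1052 + 8*T (O(T) = -2*(88 + T)*(-6) + (-4*T - 4) = (-176 - 2*T)*(-6) + (-4 - 4*T) = (1056 + 12*T) + (-4 - 4*T) = 1052 + 8*T)
√((4286 - 20693) + O(187)) = √((4286 - 20693) + (1052 + 8*187)) = √(-16407 + (1052 + 1496)) = √(-16407 + 2548) = √(-13859) = I*√13859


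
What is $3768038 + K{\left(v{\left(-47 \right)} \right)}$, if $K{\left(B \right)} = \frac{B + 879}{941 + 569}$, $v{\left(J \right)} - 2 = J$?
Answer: $\frac{2844869107}{755} \approx 3.768 \cdot 10^{6}$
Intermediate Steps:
$v{\left(J \right)} = 2 + J$
$K{\left(B \right)} = \frac{879}{1510} + \frac{B}{1510}$ ($K{\left(B \right)} = \frac{879 + B}{1510} = \left(879 + B\right) \frac{1}{1510} = \frac{879}{1510} + \frac{B}{1510}$)
$3768038 + K{\left(v{\left(-47 \right)} \right)} = 3768038 + \left(\frac{879}{1510} + \frac{2 - 47}{1510}\right) = 3768038 + \left(\frac{879}{1510} + \frac{1}{1510} \left(-45\right)\right) = 3768038 + \left(\frac{879}{1510} - \frac{9}{302}\right) = 3768038 + \frac{417}{755} = \frac{2844869107}{755}$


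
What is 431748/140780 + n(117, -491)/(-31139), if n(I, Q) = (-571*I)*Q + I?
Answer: -1151117798787/1095937105 ≈ -1050.3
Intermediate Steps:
n(I, Q) = I - 571*I*Q (n(I, Q) = -571*I*Q + I = I - 571*I*Q)
431748/140780 + n(117, -491)/(-31139) = 431748/140780 + (117*(1 - 571*(-491)))/(-31139) = 431748*(1/140780) + (117*(1 + 280361))*(-1/31139) = 107937/35195 + (117*280362)*(-1/31139) = 107937/35195 + 32802354*(-1/31139) = 107937/35195 - 32802354/31139 = -1151117798787/1095937105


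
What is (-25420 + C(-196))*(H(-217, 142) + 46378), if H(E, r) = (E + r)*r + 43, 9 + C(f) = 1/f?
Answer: -178285704535/196 ≈ -9.0962e+8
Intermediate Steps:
C(f) = -9 + 1/f
H(E, r) = 43 + r*(E + r) (H(E, r) = r*(E + r) + 43 = 43 + r*(E + r))
(-25420 + C(-196))*(H(-217, 142) + 46378) = (-25420 + (-9 + 1/(-196)))*((43 + 142² - 217*142) + 46378) = (-25420 + (-9 - 1/196))*((43 + 20164 - 30814) + 46378) = (-25420 - 1765/196)*(-10607 + 46378) = -4984085/196*35771 = -178285704535/196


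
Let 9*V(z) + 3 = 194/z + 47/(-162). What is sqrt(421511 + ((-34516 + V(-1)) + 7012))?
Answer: sqrt(1148860490)/54 ≈ 627.68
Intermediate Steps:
V(z) = -533/1458 + 194/(9*z) (V(z) = -1/3 + (194/z + 47/(-162))/9 = -1/3 + (194/z + 47*(-1/162))/9 = -1/3 + (194/z - 47/162)/9 = -1/3 + (-47/162 + 194/z)/9 = -1/3 + (-47/1458 + 194/(9*z)) = -533/1458 + 194/(9*z))
sqrt(421511 + ((-34516 + V(-1)) + 7012)) = sqrt(421511 + ((-34516 + (1/1458)*(31428 - 533*(-1))/(-1)) + 7012)) = sqrt(421511 + ((-34516 + (1/1458)*(-1)*(31428 + 533)) + 7012)) = sqrt(421511 + ((-34516 + (1/1458)*(-1)*31961) + 7012)) = sqrt(421511 + ((-34516 - 31961/1458) + 7012)) = sqrt(421511 + (-50356289/1458 + 7012)) = sqrt(421511 - 40132793/1458) = sqrt(574430245/1458) = sqrt(1148860490)/54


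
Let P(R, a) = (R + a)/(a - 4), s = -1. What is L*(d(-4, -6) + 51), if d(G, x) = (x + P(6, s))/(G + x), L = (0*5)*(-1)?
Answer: 0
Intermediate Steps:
P(R, a) = (R + a)/(-4 + a)
L = 0 (L = 0*(-1) = 0)
d(G, x) = (-1 + x)/(G + x) (d(G, x) = (x + (6 - 1)/(-4 - 1))/(G + x) = (x + 5/(-5))/(G + x) = (x - 1/5*5)/(G + x) = (x - 1)/(G + x) = (-1 + x)/(G + x))
L*(d(-4, -6) + 51) = 0*((-1 - 6)/(-4 - 6) + 51) = 0*(-7/(-10) + 51) = 0*(-1/10*(-7) + 51) = 0*(7/10 + 51) = 0*(517/10) = 0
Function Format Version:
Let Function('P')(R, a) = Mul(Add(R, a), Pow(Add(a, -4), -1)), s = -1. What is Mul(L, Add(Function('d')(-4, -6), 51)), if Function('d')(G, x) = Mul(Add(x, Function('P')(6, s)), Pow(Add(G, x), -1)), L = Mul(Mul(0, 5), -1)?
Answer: 0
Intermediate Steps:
Function('P')(R, a) = Mul(Pow(Add(-4, a), -1), Add(R, a)) (Function('P')(R, a) = Mul(Add(R, a), Pow(Add(-4, a), -1)) = Mul(Pow(Add(-4, a), -1), Add(R, a)))
L = 0 (L = Mul(0, -1) = 0)
Function('d')(G, x) = Mul(Pow(Add(G, x), -1), Add(-1, x)) (Function('d')(G, x) = Mul(Add(x, Mul(Pow(Add(-4, -1), -1), Add(6, -1))), Pow(Add(G, x), -1)) = Mul(Add(x, Mul(Pow(-5, -1), 5)), Pow(Add(G, x), -1)) = Mul(Add(x, Mul(Rational(-1, 5), 5)), Pow(Add(G, x), -1)) = Mul(Add(x, -1), Pow(Add(G, x), -1)) = Mul(Add(-1, x), Pow(Add(G, x), -1)) = Mul(Pow(Add(G, x), -1), Add(-1, x)))
Mul(L, Add(Function('d')(-4, -6), 51)) = Mul(0, Add(Mul(Pow(Add(-4, -6), -1), Add(-1, -6)), 51)) = Mul(0, Add(Mul(Pow(-10, -1), -7), 51)) = Mul(0, Add(Mul(Rational(-1, 10), -7), 51)) = Mul(0, Add(Rational(7, 10), 51)) = Mul(0, Rational(517, 10)) = 0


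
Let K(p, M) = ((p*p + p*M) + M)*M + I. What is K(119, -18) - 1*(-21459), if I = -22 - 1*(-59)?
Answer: -194522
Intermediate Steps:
I = 37 (I = -22 + 59 = 37)
K(p, M) = 37 + M*(M + p² + M*p) (K(p, M) = ((p*p + p*M) + M)*M + 37 = ((p² + M*p) + M)*M + 37 = (M + p² + M*p)*M + 37 = M*(M + p² + M*p) + 37 = 37 + M*(M + p² + M*p))
K(119, -18) - 1*(-21459) = (37 + (-18)² - 18*119² + 119*(-18)²) - 1*(-21459) = (37 + 324 - 18*14161 + 119*324) + 21459 = (37 + 324 - 254898 + 38556) + 21459 = -215981 + 21459 = -194522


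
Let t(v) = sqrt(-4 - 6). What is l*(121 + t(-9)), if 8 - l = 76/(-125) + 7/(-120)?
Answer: 3145879/3000 + 25999*I*sqrt(10)/3000 ≈ 1048.6 + 27.405*I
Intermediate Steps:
l = 25999/3000 (l = 8 - (76/(-125) + 7/(-120)) = 8 - (76*(-1/125) + 7*(-1/120)) = 8 - (-76/125 - 7/120) = 8 - 1*(-1999/3000) = 8 + 1999/3000 = 25999/3000 ≈ 8.6663)
t(v) = I*sqrt(10) (t(v) = sqrt(-10) = I*sqrt(10))
l*(121 + t(-9)) = 25999*(121 + I*sqrt(10))/3000 = 3145879/3000 + 25999*I*sqrt(10)/3000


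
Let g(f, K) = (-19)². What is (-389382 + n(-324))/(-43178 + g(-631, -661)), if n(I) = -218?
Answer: 389600/42817 ≈ 9.0992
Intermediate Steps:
g(f, K) = 361
(-389382 + n(-324))/(-43178 + g(-631, -661)) = (-389382 - 218)/(-43178 + 361) = -389600/(-42817) = -389600*(-1/42817) = 389600/42817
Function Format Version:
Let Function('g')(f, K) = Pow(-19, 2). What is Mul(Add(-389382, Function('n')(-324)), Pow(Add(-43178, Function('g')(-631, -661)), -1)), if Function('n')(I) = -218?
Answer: Rational(389600, 42817) ≈ 9.0992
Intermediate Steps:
Function('g')(f, K) = 361
Mul(Add(-389382, Function('n')(-324)), Pow(Add(-43178, Function('g')(-631, -661)), -1)) = Mul(Add(-389382, -218), Pow(Add(-43178, 361), -1)) = Mul(-389600, Pow(-42817, -1)) = Mul(-389600, Rational(-1, 42817)) = Rational(389600, 42817)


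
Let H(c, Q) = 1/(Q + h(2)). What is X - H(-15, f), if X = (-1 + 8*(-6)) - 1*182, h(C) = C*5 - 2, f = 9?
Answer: -3928/17 ≈ -231.06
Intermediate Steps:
h(C) = -2 + 5*C (h(C) = 5*C - 2 = -2 + 5*C)
H(c, Q) = 1/(8 + Q) (H(c, Q) = 1/(Q + (-2 + 5*2)) = 1/(Q + (-2 + 10)) = 1/(Q + 8) = 1/(8 + Q))
X = -231 (X = (-1 - 48) - 182 = -49 - 182 = -231)
X - H(-15, f) = -231 - 1/(8 + 9) = -231 - 1/17 = -3928/17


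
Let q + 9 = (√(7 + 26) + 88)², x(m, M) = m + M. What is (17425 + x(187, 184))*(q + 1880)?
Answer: 171695808 + 3132096*√33 ≈ 1.8969e+8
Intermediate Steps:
x(m, M) = M + m
q = -9 + (88 + √33)² (q = -9 + (√(7 + 26) + 88)² = -9 + (√33 + 88)² = -9 + (88 + √33)² ≈ 8779.0)
(17425 + x(187, 184))*(q + 1880) = (17425 + (184 + 187))*((7768 + 176*√33) + 1880) = (17425 + 371)*(9648 + 176*√33) = 17796*(9648 + 176*√33) = 171695808 + 3132096*√33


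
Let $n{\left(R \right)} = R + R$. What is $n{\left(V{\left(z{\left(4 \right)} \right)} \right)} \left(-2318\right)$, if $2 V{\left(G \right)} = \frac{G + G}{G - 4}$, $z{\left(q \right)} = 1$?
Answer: $\frac{4636}{3} \approx 1545.3$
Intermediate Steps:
$V{\left(G \right)} = \frac{G}{-4 + G}$ ($V{\left(G \right)} = \frac{\left(G + G\right) \frac{1}{G - 4}}{2} = \frac{2 G \frac{1}{-4 + G}}{2} = \frac{G}{-4 + G}$)
$n{\left(R \right)} = 2 R$
$n{\left(V{\left(z{\left(4 \right)} \right)} \right)} \left(-2318\right) = 2 \cdot 1 \frac{1}{-4 + 1} \left(-2318\right) = 2 \cdot 1 \frac{1}{-3} \left(-2318\right) = 2 \cdot 1 \left(- \frac{1}{3}\right) \left(-2318\right) = 2 \left(- \frac{1}{3}\right) \left(-2318\right) = \left(- \frac{2}{3}\right) \left(-2318\right) = \frac{4636}{3}$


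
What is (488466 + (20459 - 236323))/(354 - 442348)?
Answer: -136301/220997 ≈ -0.61675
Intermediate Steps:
(488466 + (20459 - 236323))/(354 - 442348) = (488466 - 215864)/(-441994) = 272602*(-1/441994) = -136301/220997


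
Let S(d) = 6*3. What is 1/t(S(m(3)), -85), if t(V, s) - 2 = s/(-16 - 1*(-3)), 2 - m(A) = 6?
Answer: 13/111 ≈ 0.11712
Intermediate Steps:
m(A) = -4 (m(A) = 2 - 1*6 = 2 - 6 = -4)
S(d) = 18
t(V, s) = 2 - s/13 (t(V, s) = 2 + s/(-16 - 1*(-3)) = 2 + s/(-16 + 3) = 2 + s/(-13) = 2 + s*(-1/13) = 2 - s/13)
1/t(S(m(3)), -85) = 1/(2 - 1/13*(-85)) = 1/(2 + 85/13) = 1/(111/13) = 13/111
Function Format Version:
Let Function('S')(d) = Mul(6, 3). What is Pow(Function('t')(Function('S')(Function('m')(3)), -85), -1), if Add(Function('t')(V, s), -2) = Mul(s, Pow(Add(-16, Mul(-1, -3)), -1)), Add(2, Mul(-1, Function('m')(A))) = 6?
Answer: Rational(13, 111) ≈ 0.11712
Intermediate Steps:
Function('m')(A) = -4 (Function('m')(A) = Add(2, Mul(-1, 6)) = Add(2, -6) = -4)
Function('S')(d) = 18
Function('t')(V, s) = Add(2, Mul(Rational(-1, 13), s)) (Function('t')(V, s) = Add(2, Mul(s, Pow(Add(-16, Mul(-1, -3)), -1))) = Add(2, Mul(s, Pow(Add(-16, 3), -1))) = Add(2, Mul(s, Pow(-13, -1))) = Add(2, Mul(s, Rational(-1, 13))) = Add(2, Mul(Rational(-1, 13), s)))
Pow(Function('t')(Function('S')(Function('m')(3)), -85), -1) = Pow(Add(2, Mul(Rational(-1, 13), -85)), -1) = Pow(Add(2, Rational(85, 13)), -1) = Pow(Rational(111, 13), -1) = Rational(13, 111)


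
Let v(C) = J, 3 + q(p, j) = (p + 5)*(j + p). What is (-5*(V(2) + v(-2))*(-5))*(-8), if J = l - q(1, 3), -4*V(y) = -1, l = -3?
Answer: 4750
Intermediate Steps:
V(y) = ¼ (V(y) = -¼*(-1) = ¼)
q(p, j) = -3 + (5 + p)*(j + p) (q(p, j) = -3 + (p + 5)*(j + p) = -3 + (5 + p)*(j + p))
J = -24 (J = -3 - (-3 + 1² + 5*3 + 5*1 + 3*1) = -3 - (-3 + 1 + 15 + 5 + 3) = -3 - 1*21 = -3 - 21 = -24)
v(C) = -24
(-5*(V(2) + v(-2))*(-5))*(-8) = (-5*(¼ - 24)*(-5))*(-8) = (-5*(-95/4)*(-5))*(-8) = ((475/4)*(-5))*(-8) = -2375/4*(-8) = 4750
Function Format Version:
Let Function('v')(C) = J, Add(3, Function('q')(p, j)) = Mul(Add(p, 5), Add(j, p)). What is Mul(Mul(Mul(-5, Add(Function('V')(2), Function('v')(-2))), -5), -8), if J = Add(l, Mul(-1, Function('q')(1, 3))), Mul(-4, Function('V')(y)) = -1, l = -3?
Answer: 4750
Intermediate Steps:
Function('V')(y) = Rational(1, 4) (Function('V')(y) = Mul(Rational(-1, 4), -1) = Rational(1, 4))
Function('q')(p, j) = Add(-3, Mul(Add(5, p), Add(j, p))) (Function('q')(p, j) = Add(-3, Mul(Add(p, 5), Add(j, p))) = Add(-3, Mul(Add(5, p), Add(j, p))))
J = -24 (J = Add(-3, Mul(-1, Add(-3, Pow(1, 2), Mul(5, 3), Mul(5, 1), Mul(3, 1)))) = Add(-3, Mul(-1, Add(-3, 1, 15, 5, 3))) = Add(-3, Mul(-1, 21)) = Add(-3, -21) = -24)
Function('v')(C) = -24
Mul(Mul(Mul(-5, Add(Function('V')(2), Function('v')(-2))), -5), -8) = Mul(Mul(Mul(-5, Add(Rational(1, 4), -24)), -5), -8) = Mul(Mul(Mul(-5, Rational(-95, 4)), -5), -8) = Mul(Mul(Rational(475, 4), -5), -8) = Mul(Rational(-2375, 4), -8) = 4750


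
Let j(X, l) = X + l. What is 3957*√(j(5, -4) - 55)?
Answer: 11871*I*√6 ≈ 29078.0*I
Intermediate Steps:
3957*√(j(5, -4) - 55) = 3957*√((5 - 4) - 55) = 3957*√(1 - 55) = 3957*√(-54) = 3957*(3*I*√6) = 11871*I*√6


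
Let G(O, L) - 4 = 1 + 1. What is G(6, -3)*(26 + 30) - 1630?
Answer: -1294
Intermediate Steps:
G(O, L) = 6 (G(O, L) = 4 + (1 + 1) = 4 + 2 = 6)
G(6, -3)*(26 + 30) - 1630 = 6*(26 + 30) - 1630 = 6*56 - 1630 = 336 - 1630 = -1294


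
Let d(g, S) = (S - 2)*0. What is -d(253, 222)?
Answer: 0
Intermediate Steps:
d(g, S) = 0 (d(g, S) = (-2 + S)*0 = 0)
-d(253, 222) = -1*0 = 0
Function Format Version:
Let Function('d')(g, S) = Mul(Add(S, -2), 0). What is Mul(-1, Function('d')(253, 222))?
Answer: 0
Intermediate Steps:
Function('d')(g, S) = 0 (Function('d')(g, S) = Mul(Add(-2, S), 0) = 0)
Mul(-1, Function('d')(253, 222)) = Mul(-1, 0) = 0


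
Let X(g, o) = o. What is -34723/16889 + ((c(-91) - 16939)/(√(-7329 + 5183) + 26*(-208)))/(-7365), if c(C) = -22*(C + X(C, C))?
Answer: -748107163468067/363816103764585 - 2587*I*√2146/43083202530 ≈ -2.0563 - 2.7817e-6*I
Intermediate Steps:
c(C) = -44*C (c(C) = -22*(C + C) = -44*C)
-34723/16889 + ((c(-91) - 16939)/(√(-7329 + 5183) + 26*(-208)))/(-7365) = -34723/16889 + ((-44*(-91) - 16939)/(√(-7329 + 5183) + 26*(-208)))/(-7365) = -34723*1/16889 + ((4004 - 16939)/(√(-2146) - 5408))*(-1/7365) = -34723/16889 - 12935/(I*√2146 - 5408)*(-1/7365) = -34723/16889 - 12935/(-5408 + I*√2146)*(-1/7365) = -34723/16889 + 2587/(1473*(-5408 + I*√2146))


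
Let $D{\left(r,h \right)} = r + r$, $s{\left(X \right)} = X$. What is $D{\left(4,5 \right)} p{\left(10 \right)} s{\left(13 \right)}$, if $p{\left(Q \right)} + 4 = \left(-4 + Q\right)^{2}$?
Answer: $3328$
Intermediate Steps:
$D{\left(r,h \right)} = 2 r$
$p{\left(Q \right)} = -4 + \left(-4 + Q\right)^{2}$
$D{\left(4,5 \right)} p{\left(10 \right)} s{\left(13 \right)} = 2 \cdot 4 \left(-4 + \left(-4 + 10\right)^{2}\right) 13 = 8 \left(-4 + 6^{2}\right) 13 = 8 \left(-4 + 36\right) 13 = 8 \cdot 32 \cdot 13 = 256 \cdot 13 = 3328$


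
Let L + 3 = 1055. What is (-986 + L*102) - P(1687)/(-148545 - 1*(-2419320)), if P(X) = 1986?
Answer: 80474751488/756925 ≈ 1.0632e+5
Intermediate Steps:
L = 1052 (L = -3 + 1055 = 1052)
(-986 + L*102) - P(1687)/(-148545 - 1*(-2419320)) = (-986 + 1052*102) - 1986/(-148545 - 1*(-2419320)) = (-986 + 107304) - 1986/(-148545 + 2419320) = 106318 - 1986/2270775 = 106318 - 1*662/756925 = 106318 - 662/756925 = 80474751488/756925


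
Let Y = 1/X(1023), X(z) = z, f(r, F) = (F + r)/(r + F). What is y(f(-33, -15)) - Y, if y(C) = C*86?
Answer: 87977/1023 ≈ 85.999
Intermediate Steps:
f(r, F) = 1 (f(r, F) = (F + r)/(F + r) = 1)
Y = 1/1023 ≈ 0.00097752
y(C) = 86*C
y(f(-33, -15)) - Y = 86*1 - 1*1/1023 = 86 - 1/1023 = 87977/1023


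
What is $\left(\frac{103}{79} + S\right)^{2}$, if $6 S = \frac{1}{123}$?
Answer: $\frac{5790144649}{3399123204} \approx 1.7034$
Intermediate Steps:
$S = \frac{1}{738}$ ($S = \frac{1}{6 \cdot 123} = \frac{1}{6} \cdot \frac{1}{123} = \frac{1}{738} \approx 0.001355$)
$\left(\frac{103}{79} + S\right)^{2} = \left(\frac{103}{79} + \frac{1}{738}\right)^{2} = \left(\frac{76093}{58302}\right)^{2} = \frac{5790144649}{3399123204}$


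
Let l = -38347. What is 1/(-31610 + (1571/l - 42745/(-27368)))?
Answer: -1049480696/33172488653173 ≈ -3.1637e-5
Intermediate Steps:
1/(-31610 + (1571/l - 42745/(-27368))) = 1/(-31610 + (1571/(-38347) - 42745/(-27368))) = 1/(-31610 + (1571*(-1/38347) - 42745*(-1/27368))) = 1/(-31610 + (-1571/38347 + 42745/27368)) = 1/(-31610 + 1596147387/1049480696) = 1/(-33172488653173/1049480696) = -1049480696/33172488653173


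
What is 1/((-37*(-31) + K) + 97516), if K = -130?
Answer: 1/98533 ≈ 1.0149e-5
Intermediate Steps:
1/((-37*(-31) + K) + 97516) = 1/((-37*(-31) - 130) + 97516) = 1/((1147 - 130) + 97516) = 1/(1017 + 97516) = 1/98533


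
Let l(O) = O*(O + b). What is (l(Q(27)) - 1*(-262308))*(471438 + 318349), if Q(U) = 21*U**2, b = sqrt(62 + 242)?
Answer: 185305977590943 + 48363396732*sqrt(19) ≈ 1.8552e+14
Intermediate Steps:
b = 4*sqrt(19) (b = sqrt(304) = 4*sqrt(19) ≈ 17.436)
l(O) = O*(O + 4*sqrt(19))
(l(Q(27)) - 1*(-262308))*(471438 + 318349) = ((21*27**2)*(21*27**2 + 4*sqrt(19)) - 1*(-262308))*(471438 + 318349) = ((21*729)*(21*729 + 4*sqrt(19)) + 262308)*789787 = (15309*(15309 + 4*sqrt(19)) + 262308)*789787 = ((234365481 + 61236*sqrt(19)) + 262308)*789787 = (234627789 + 61236*sqrt(19))*789787 = 185305977590943 + 48363396732*sqrt(19)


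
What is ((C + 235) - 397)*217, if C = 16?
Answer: -31682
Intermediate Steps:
((C + 235) - 397)*217 = ((16 + 235) - 397)*217 = (251 - 397)*217 = -146*217 = -31682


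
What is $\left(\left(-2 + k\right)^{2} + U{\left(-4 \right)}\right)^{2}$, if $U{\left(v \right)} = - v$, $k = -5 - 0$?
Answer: $2809$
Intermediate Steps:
$k = -5$ ($k = -5 + 0 = -5$)
$\left(\left(-2 + k\right)^{2} + U{\left(-4 \right)}\right)^{2} = \left(\left(-2 - 5\right)^{2} - -4\right)^{2} = \left(\left(-7\right)^{2} + 4\right)^{2} = \left(49 + 4\right)^{2} = 53^{2} = 2809$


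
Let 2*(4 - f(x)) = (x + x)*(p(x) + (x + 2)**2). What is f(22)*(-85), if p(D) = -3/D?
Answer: 1076525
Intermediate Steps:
f(x) = 4 - x*((2 + x)**2 - 3/x) (f(x) = 4 - (x + x)*(-3/x + (x + 2)**2)/2 = 4 - 2*x*(-3/x + (2 + x)**2)/2 = 4 - 2*x*((2 + x)**2 - 3/x)/2 = 4 - x*((2 + x)**2 - 3/x))
f(22)*(-85) = (7 - 1*22*(2 + 22)**2)*(-85) = (7 - 1*22*24**2)*(-85) = (7 - 1*22*576)*(-85) = (7 - 12672)*(-85) = -12665*(-85) = 1076525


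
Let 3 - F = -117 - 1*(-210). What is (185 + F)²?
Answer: 9025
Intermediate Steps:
F = -90 (F = 3 - (-117 - 1*(-210)) = 3 - (-117 + 210) = 3 - 1*93 = 3 - 93 = -90)
(185 + F)² = (185 - 90)² = 95² = 9025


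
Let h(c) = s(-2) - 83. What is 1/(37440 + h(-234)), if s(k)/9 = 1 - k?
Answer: 1/37384 ≈ 2.6749e-5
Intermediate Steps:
s(k) = 9 - 9*k (s(k) = 9*(1 - k) = 9 - 9*k)
h(c) = -56 (h(c) = (9 - 9*(-2)) - 83 = (9 + 18) - 83 = 27 - 83 = -56)
1/(37440 + h(-234)) = 1/(37440 - 56) = 1/37384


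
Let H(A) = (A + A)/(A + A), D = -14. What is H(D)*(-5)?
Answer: -5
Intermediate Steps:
H(A) = 1 (H(A) = (2*A)/((2*A)) = (2*A)*(1/(2*A)) = 1)
H(D)*(-5) = 1*(-5) = -5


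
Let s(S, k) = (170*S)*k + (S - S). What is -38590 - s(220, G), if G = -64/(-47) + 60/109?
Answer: -564066970/5123 ≈ -1.1010e+5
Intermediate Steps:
G = 9796/5123 (G = -64*(-1/47) + 60*(1/109) = 64/47 + 60/109 = 9796/5123 ≈ 1.9122)
s(S, k) = 170*S*k (s(S, k) = 170*S*k + 0 = 170*S*k)
-38590 - s(220, G) = -38590 - 170*220*9796/5123 = -38590 - 1*366370400/5123 = -38590 - 366370400/5123 = -564066970/5123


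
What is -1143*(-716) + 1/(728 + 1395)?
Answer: 1737437725/2123 ≈ 8.1839e+5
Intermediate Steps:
-1143*(-716) + 1/(728 + 1395) = 818388 + 1/2123 = 1737437725/2123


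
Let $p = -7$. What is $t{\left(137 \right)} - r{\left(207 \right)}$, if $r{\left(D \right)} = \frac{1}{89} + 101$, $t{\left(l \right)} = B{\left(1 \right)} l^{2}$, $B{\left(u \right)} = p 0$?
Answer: $- \frac{8990}{89} \approx -101.01$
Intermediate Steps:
$B{\left(u \right)} = 0$ ($B{\left(u \right)} = \left(-7\right) 0 = 0$)
$t{\left(l \right)} = 0$ ($t{\left(l \right)} = 0 l^{2} = 0$)
$r{\left(D \right)} = \frac{8990}{89}$ ($r{\left(D \right)} = \frac{1}{89} + 101 = \frac{8990}{89}$)
$t{\left(137 \right)} - r{\left(207 \right)} = 0 - \frac{8990}{89} = - \frac{8990}{89}$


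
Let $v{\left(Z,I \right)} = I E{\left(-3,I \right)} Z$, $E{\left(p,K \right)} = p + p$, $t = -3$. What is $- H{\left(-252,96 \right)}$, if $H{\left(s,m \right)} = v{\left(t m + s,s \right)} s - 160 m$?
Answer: $-205737600$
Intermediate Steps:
$E{\left(p,K \right)} = 2 p$
$v{\left(Z,I \right)} = - 6 I Z$ ($v{\left(Z,I \right)} = I 2 \left(-3\right) Z = I \left(-6\right) Z = - 6 I Z$)
$H{\left(s,m \right)} = - 160 m - 6 s^{2} \left(s - 3 m\right)$ ($H{\left(s,m \right)} = - 6 s \left(- 3 m + s\right) s - 160 m = - 6 s \left(s - 3 m\right) s - 160 m = - 6 s^{2} \left(s - 3 m\right) - 160 m = - 160 m - 6 s^{2} \left(s - 3 m\right)$)
$- H{\left(-252,96 \right)} = - (\left(-160\right) 96 + 6 \left(-252\right)^{2} \left(\left(-1\right) \left(-252\right) + 3 \cdot 96\right)) = - (-15360 + 6 \cdot 63504 \left(252 + 288\right)) = - (-15360 + 6 \cdot 63504 \cdot 540) = - (-15360 + 205752960) = \left(-1\right) 205737600 = -205737600$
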